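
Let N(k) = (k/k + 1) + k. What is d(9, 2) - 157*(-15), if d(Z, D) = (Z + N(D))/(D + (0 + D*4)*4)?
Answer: 80083/34 ≈ 2355.4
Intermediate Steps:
N(k) = 2 + k (N(k) = (1 + 1) + k = 2 + k)
d(Z, D) = (2 + D + Z)/(17*D) (d(Z, D) = (Z + (2 + D))/(D + (0 + D*4)*4) = (2 + D + Z)/(D + (0 + 4*D)*4) = (2 + D + Z)/(D + (4*D)*4) = (2 + D + Z)/(D + 16*D) = (2 + D + Z)/((17*D)) = (2 + D + Z)*(1/(17*D)) = (2 + D + Z)/(17*D))
d(9, 2) - 157*(-15) = (1/17)*(2 + 2 + 9)/2 - 157*(-15) = (1/17)*(½)*13 + 2355 = 13/34 + 2355 = 80083/34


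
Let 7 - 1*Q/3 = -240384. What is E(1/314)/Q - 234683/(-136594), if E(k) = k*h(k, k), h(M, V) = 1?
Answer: 13285892922130/7732870523817 ≈ 1.7181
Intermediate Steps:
Q = 721173 (Q = 21 - 3*(-240384) = 21 + 721152 = 721173)
E(k) = k (E(k) = k*1 = k)
E(1/314)/Q - 234683/(-136594) = 1/(314*721173) - 234683/(-136594) = (1/314)*(1/721173) - 234683*(-1/136594) = 1/226448322 + 234683/136594 = 13285892922130/7732870523817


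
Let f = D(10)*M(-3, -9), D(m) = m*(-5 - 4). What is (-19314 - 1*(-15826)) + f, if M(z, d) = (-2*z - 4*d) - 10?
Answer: -6368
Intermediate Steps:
D(m) = -9*m (D(m) = m*(-9) = -9*m)
M(z, d) = -10 - 4*d - 2*z (M(z, d) = (-4*d - 2*z) - 10 = -10 - 4*d - 2*z)
f = -2880 (f = (-9*10)*(-10 - 4*(-9) - 2*(-3)) = -90*(-10 + 36 + 6) = -90*32 = -2880)
(-19314 - 1*(-15826)) + f = (-19314 - 1*(-15826)) - 2880 = (-19314 + 15826) - 2880 = -3488 - 2880 = -6368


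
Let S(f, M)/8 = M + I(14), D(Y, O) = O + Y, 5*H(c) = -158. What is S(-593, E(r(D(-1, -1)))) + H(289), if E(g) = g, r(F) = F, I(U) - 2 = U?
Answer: 402/5 ≈ 80.400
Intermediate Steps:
I(U) = 2 + U
H(c) = -158/5 (H(c) = (⅕)*(-158) = -158/5)
S(f, M) = 128 + 8*M (S(f, M) = 8*(M + (2 + 14)) = 8*(M + 16) = 8*(16 + M) = 128 + 8*M)
S(-593, E(r(D(-1, -1)))) + H(289) = (128 + 8*(-1 - 1)) - 158/5 = (128 + 8*(-2)) - 158/5 = (128 - 16) - 158/5 = 112 - 158/5 = 402/5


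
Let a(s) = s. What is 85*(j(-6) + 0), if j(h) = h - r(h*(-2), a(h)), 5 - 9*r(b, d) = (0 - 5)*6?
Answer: -7565/9 ≈ -840.56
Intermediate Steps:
r(b, d) = 35/9 (r(b, d) = 5/9 - (0 - 5)*6/9 = 5/9 - (-5)*6/9 = 5/9 - ⅑*(-30) = 5/9 + 10/3 = 35/9)
j(h) = -35/9 + h (j(h) = h - 1*35/9 = h - 35/9 = -35/9 + h)
85*(j(-6) + 0) = 85*((-35/9 - 6) + 0) = 85*(-89/9 + 0) = 85*(-89/9) = -7565/9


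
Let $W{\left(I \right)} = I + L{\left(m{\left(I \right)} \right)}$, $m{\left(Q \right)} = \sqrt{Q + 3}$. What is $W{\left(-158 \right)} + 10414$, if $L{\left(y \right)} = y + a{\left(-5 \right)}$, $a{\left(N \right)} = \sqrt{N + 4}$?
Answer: $10256 + i + i \sqrt{155} \approx 10256.0 + 13.45 i$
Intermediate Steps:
$m{\left(Q \right)} = \sqrt{3 + Q}$
$a{\left(N \right)} = \sqrt{4 + N}$
$L{\left(y \right)} = i + y$ ($L{\left(y \right)} = y + \sqrt{4 - 5} = y + \sqrt{-1} = y + i = i + y$)
$W{\left(I \right)} = i + I + \sqrt{3 + I}$ ($W{\left(I \right)} = I + \left(i + \sqrt{3 + I}\right) = i + I + \sqrt{3 + I}$)
$W{\left(-158 \right)} + 10414 = \left(i - 158 + \sqrt{3 - 158}\right) + 10414 = \left(i - 158 + \sqrt{-155}\right) + 10414 = \left(i - 158 + i \sqrt{155}\right) + 10414 = \left(-158 + i + i \sqrt{155}\right) + 10414 = 10256 + i + i \sqrt{155}$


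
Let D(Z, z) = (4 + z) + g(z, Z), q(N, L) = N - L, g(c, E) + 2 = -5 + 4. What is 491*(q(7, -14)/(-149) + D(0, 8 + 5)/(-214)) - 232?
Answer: -5314166/15943 ≈ -333.32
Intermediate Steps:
g(c, E) = -3 (g(c, E) = -2 + (-5 + 4) = -2 - 1 = -3)
D(Z, z) = 1 + z (D(Z, z) = (4 + z) - 3 = 1 + z)
491*(q(7, -14)/(-149) + D(0, 8 + 5)/(-214)) - 232 = 491*((7 - 1*(-14))/(-149) + (1 + (8 + 5))/(-214)) - 232 = 491*((7 + 14)*(-1/149) + (1 + 13)*(-1/214)) - 232 = 491*(21*(-1/149) + 14*(-1/214)) - 232 = 491*(-21/149 - 7/107) - 232 = 491*(-3290/15943) - 232 = -1615390/15943 - 232 = -5314166/15943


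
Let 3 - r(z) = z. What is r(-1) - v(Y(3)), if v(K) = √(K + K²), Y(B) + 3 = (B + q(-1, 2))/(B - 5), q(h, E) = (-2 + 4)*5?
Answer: 4 - √323/2 ≈ -4.9861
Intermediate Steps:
r(z) = 3 - z
q(h, E) = 10 (q(h, E) = 2*5 = 10)
Y(B) = -3 + (10 + B)/(-5 + B) (Y(B) = -3 + (B + 10)/(B - 5) = -3 + (10 + B)/(-5 + B))
r(-1) - v(Y(3)) = (3 - 1*(-1)) - √(((25 - 2*3)/(-5 + 3))*(1 + (25 - 2*3)/(-5 + 3))) = (3 + 1) - √(((25 - 6)/(-2))*(1 + (25 - 6)/(-2))) = 4 - √((-½*19)*(1 - ½*19)) = 4 - √(-19*(1 - 19/2)/2) = 4 - √(-19/2*(-17/2)) = 4 - √(323/4) = 4 - √323/2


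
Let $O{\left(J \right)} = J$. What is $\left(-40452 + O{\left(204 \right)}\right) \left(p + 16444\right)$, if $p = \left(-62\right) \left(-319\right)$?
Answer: $-1457863056$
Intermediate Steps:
$p = 19778$
$\left(-40452 + O{\left(204 \right)}\right) \left(p + 16444\right) = \left(-40452 + 204\right) \left(19778 + 16444\right) = \left(-40248\right) 36222 = -1457863056$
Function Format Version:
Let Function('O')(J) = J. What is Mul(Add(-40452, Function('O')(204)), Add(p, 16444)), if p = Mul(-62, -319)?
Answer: -1457863056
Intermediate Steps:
p = 19778
Mul(Add(-40452, Function('O')(204)), Add(p, 16444)) = Mul(Add(-40452, 204), Add(19778, 16444)) = Mul(-40248, 36222) = -1457863056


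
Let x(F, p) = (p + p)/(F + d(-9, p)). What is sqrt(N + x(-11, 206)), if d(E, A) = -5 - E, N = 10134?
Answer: sqrt(493682)/7 ≈ 100.38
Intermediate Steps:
x(F, p) = 2*p/(4 + F) (x(F, p) = (p + p)/(F + (-5 - 1*(-9))) = (2*p)/(F + (-5 + 9)) = (2*p)/(F + 4) = (2*p)/(4 + F) = 2*p/(4 + F))
sqrt(N + x(-11, 206)) = sqrt(10134 + 2*206/(4 - 11)) = sqrt(10134 + 2*206/(-7)) = sqrt(10134 + 2*206*(-1/7)) = sqrt(10134 - 412/7) = sqrt(70526/7) = sqrt(493682)/7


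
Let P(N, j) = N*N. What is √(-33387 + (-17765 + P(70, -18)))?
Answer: 2*I*√11563 ≈ 215.06*I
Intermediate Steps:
P(N, j) = N²
√(-33387 + (-17765 + P(70, -18))) = √(-33387 + (-17765 + 70²)) = √(-33387 + (-17765 + 4900)) = √(-33387 - 12865) = √(-46252) = 2*I*√11563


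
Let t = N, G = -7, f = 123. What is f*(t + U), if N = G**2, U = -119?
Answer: -8610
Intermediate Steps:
N = 49 (N = (-7)**2 = 49)
t = 49
f*(t + U) = 123*(49 - 119) = 123*(-70) = -8610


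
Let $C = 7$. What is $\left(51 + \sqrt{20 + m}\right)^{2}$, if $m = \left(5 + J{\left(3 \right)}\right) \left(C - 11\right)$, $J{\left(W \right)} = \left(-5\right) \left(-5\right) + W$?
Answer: $2489 + 408 i \sqrt{7} \approx 2489.0 + 1079.5 i$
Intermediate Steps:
$J{\left(W \right)} = 25 + W$
$m = -132$ ($m = \left(5 + \left(25 + 3\right)\right) \left(7 - 11\right) = \left(5 + 28\right) \left(-4\right) = 33 \left(-4\right) = -132$)
$\left(51 + \sqrt{20 + m}\right)^{2} = \left(51 + \sqrt{20 - 132}\right)^{2} = \left(51 + \sqrt{-112}\right)^{2} = \left(51 + 4 i \sqrt{7}\right)^{2}$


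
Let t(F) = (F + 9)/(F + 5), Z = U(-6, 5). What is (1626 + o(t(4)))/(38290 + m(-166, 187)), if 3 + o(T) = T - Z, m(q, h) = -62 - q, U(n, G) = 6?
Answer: 7283/172773 ≈ 0.042154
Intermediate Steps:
Z = 6
t(F) = (9 + F)/(5 + F)
o(T) = -9 + T (o(T) = -3 + (T - 1*6) = -3 + (T - 6) = -3 + (-6 + T) = -9 + T)
(1626 + o(t(4)))/(38290 + m(-166, 187)) = (1626 + (-9 + (9 + 4)/(5 + 4)))/(38290 + (-62 - 1*(-166))) = (1626 + (-9 + 13/9))/(38290 + (-62 + 166)) = (1626 + (-9 + (⅑)*13))/(38290 + 104) = (1626 + (-9 + 13/9))/38394 = (1626 - 68/9)*(1/38394) = (14566/9)*(1/38394) = 7283/172773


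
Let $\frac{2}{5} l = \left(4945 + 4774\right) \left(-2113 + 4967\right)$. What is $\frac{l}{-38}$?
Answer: $- \frac{69345065}{38} \approx -1.8249 \cdot 10^{6}$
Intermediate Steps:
$l = 69345065$ ($l = \frac{5 \left(4945 + 4774\right) \left(-2113 + 4967\right)}{2} = \frac{5 \cdot 9719 \cdot 2854}{2} = \frac{5}{2} \cdot 27738026 = 69345065$)
$\frac{l}{-38} = \frac{69345065}{-38} = 69345065 \left(- \frac{1}{38}\right) = - \frac{69345065}{38}$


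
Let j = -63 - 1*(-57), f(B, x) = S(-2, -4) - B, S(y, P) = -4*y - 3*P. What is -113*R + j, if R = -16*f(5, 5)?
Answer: 27114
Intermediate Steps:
f(B, x) = 20 - B (f(B, x) = (-4*(-2) - 3*(-4)) - B = (8 + 12) - B = 20 - B)
j = -6 (j = -63 + 57 = -6)
R = -240 (R = -16*(20 - 1*5) = -16*(20 - 5) = -16*15 = -240)
-113*R + j = -113*(-240) - 6 = 27120 - 6 = 27114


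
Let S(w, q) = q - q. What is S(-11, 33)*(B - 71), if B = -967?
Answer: 0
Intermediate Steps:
S(w, q) = 0
S(-11, 33)*(B - 71) = 0*(-967 - 71) = 0*(-1038) = 0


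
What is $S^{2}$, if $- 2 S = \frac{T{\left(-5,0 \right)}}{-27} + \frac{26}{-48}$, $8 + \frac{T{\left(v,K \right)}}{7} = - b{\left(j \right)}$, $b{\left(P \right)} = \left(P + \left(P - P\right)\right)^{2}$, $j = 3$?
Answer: $\frac{697225}{186624} \approx 3.736$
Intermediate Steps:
$b{\left(P \right)} = P^{2}$ ($b{\left(P \right)} = \left(P + 0\right)^{2} = P^{2}$)
$T{\left(v,K \right)} = -119$ ($T{\left(v,K \right)} = -56 + 7 \left(- 3^{2}\right) = -56 + 7 \left(\left(-1\right) 9\right) = -56 + 7 \left(-9\right) = -56 - 63 = -119$)
$S = - \frac{835}{432}$ ($S = - \frac{- \frac{119}{-27} + \frac{26}{-48}}{2} = - \frac{\left(-119\right) \left(- \frac{1}{27}\right) + 26 \left(- \frac{1}{48}\right)}{2} = - \frac{\frac{119}{27} - \frac{13}{24}}{2} = \left(- \frac{1}{2}\right) \frac{835}{216} = - \frac{835}{432} \approx -1.9329$)
$S^{2} = \left(- \frac{835}{432}\right)^{2} = \frac{697225}{186624}$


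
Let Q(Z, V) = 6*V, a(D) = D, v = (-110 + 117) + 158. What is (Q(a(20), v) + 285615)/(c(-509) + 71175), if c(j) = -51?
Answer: 95535/23708 ≈ 4.0297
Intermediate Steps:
v = 165 (v = 7 + 158 = 165)
(Q(a(20), v) + 285615)/(c(-509) + 71175) = (6*165 + 285615)/(-51 + 71175) = (990 + 285615)/71124 = 286605*(1/71124) = 95535/23708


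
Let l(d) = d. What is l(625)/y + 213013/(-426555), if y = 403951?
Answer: -85780217488/172307318805 ≈ -0.49783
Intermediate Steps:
l(625)/y + 213013/(-426555) = 625/403951 + 213013/(-426555) = 625*(1/403951) + 213013*(-1/426555) = 625/403951 - 213013/426555 = -85780217488/172307318805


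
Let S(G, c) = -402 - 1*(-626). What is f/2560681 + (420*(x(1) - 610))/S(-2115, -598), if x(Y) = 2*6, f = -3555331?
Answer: -11498875609/10242724 ≈ -1122.6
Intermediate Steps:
S(G, c) = 224 (S(G, c) = -402 + 626 = 224)
x(Y) = 12
f/2560681 + (420*(x(1) - 610))/S(-2115, -598) = -3555331/2560681 + (420*(12 - 610))/224 = -3555331*1/2560681 + (420*(-598))*(1/224) = -3555331/2560681 - 251160*1/224 = -3555331/2560681 - 4485/4 = -11498875609/10242724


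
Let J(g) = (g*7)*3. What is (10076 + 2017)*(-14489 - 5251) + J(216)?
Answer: -238711284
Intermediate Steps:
J(g) = 21*g (J(g) = (7*g)*3 = 21*g)
(10076 + 2017)*(-14489 - 5251) + J(216) = (10076 + 2017)*(-14489 - 5251) + 21*216 = 12093*(-19740) + 4536 = -238715820 + 4536 = -238711284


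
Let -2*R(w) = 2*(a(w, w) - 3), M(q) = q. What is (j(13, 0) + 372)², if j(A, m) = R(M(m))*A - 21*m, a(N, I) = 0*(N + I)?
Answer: 168921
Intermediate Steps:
a(N, I) = 0 (a(N, I) = 0*(I + N) = 0)
R(w) = 3 (R(w) = -(0 - 3) = -(-3) = -½*(-6) = 3)
j(A, m) = -21*m + 3*A (j(A, m) = 3*A - 21*m = -21*m + 3*A)
(j(13, 0) + 372)² = ((-21*0 + 3*13) + 372)² = ((0 + 39) + 372)² = (39 + 372)² = 411² = 168921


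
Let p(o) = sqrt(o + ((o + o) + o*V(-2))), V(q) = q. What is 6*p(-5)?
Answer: 6*I*sqrt(5) ≈ 13.416*I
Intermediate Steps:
p(o) = sqrt(o) (p(o) = sqrt(o + ((o + o) + o*(-2))) = sqrt(o + (2*o - 2*o)) = sqrt(o + 0) = sqrt(o))
6*p(-5) = 6*sqrt(-5) = 6*(I*sqrt(5)) = 6*I*sqrt(5)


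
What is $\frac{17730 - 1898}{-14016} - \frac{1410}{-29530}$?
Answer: $- \frac{5596955}{5173656} \approx -1.0818$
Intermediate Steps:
$\frac{17730 - 1898}{-14016} - \frac{1410}{-29530} = 15832 \left(- \frac{1}{14016}\right) - - \frac{141}{2953} = - \frac{1979}{1752} + \frac{141}{2953} = - \frac{5596955}{5173656}$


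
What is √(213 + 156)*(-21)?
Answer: -63*√41 ≈ -403.40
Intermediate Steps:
√(213 + 156)*(-21) = √369*(-21) = (3*√41)*(-21) = -63*√41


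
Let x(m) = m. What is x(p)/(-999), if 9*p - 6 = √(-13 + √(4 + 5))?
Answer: -2/2997 - I*√10/8991 ≈ -0.00066733 - 0.00035172*I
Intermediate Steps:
p = ⅔ + I*√10/9 (p = ⅔ + √(-13 + √(4 + 5))/9 = ⅔ + √(-13 + √9)/9 = ⅔ + √(-13 + 3)/9 = ⅔ + √(-10)/9 = ⅔ + (I*√10)/9 = ⅔ + I*√10/9 ≈ 0.66667 + 0.35136*I)
x(p)/(-999) = (⅔ + I*√10/9)/(-999) = (⅔ + I*√10/9)*(-1/999) = -2/2997 - I*√10/8991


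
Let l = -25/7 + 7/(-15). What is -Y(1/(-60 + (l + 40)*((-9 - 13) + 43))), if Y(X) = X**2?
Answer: -25/12082576 ≈ -2.0691e-6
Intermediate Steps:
l = -424/105 (l = -25*1/7 + 7*(-1/15) = -25/7 - 7/15 = -424/105 ≈ -4.0381)
-Y(1/(-60 + (l + 40)*((-9 - 13) + 43))) = -(1/(-60 + (-424/105 + 40)*((-9 - 13) + 43)))**2 = -(1/(-60 + 3776*(-22 + 43)/105))**2 = -(1/(-60 + (3776/105)*21))**2 = -(1/(-60 + 3776/5))**2 = -(1/(3476/5))**2 = -(5/3476)**2 = -1*25/12082576 = -25/12082576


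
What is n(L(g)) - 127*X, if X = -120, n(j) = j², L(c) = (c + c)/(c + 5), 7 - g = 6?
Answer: 137161/9 ≈ 15240.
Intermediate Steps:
g = 1 (g = 7 - 1*6 = 7 - 6 = 1)
L(c) = 2*c/(5 + c) (L(c) = (2*c)/(5 + c) = 2*c/(5 + c))
n(L(g)) - 127*X = (2*1/(5 + 1))² - 127*(-120) = (2*1/6)² + 15240 = (2*1*(⅙))² + 15240 = (⅓)² + 15240 = ⅑ + 15240 = 137161/9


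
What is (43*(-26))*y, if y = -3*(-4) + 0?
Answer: -13416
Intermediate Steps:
y = 12 (y = 12 + 0 = 12)
(43*(-26))*y = (43*(-26))*12 = -1118*12 = -13416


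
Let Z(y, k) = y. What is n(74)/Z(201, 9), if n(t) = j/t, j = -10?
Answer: -5/7437 ≈ -0.00067231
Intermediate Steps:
n(t) = -10/t
n(74)/Z(201, 9) = -10/74/201 = -10*1/74*(1/201) = -5/37*1/201 = -5/7437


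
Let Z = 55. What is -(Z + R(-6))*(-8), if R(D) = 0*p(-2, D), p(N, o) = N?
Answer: 440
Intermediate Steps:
R(D) = 0 (R(D) = 0*(-2) = 0)
-(Z + R(-6))*(-8) = -(55 + 0)*(-8) = -55*(-8) = -1*(-440) = 440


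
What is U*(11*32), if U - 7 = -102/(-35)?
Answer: 122144/35 ≈ 3489.8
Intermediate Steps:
U = 347/35 (U = 7 - 102/(-35) = 7 - 102*(-1/35) = 7 + 102/35 = 347/35 ≈ 9.9143)
U*(11*32) = 347*(11*32)/35 = (347/35)*352 = 122144/35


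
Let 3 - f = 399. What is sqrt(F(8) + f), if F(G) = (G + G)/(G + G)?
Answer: I*sqrt(395) ≈ 19.875*I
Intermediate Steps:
f = -396 (f = 3 - 1*399 = 3 - 399 = -396)
F(G) = 1 (F(G) = (2*G)/((2*G)) = (2*G)*(1/(2*G)) = 1)
sqrt(F(8) + f) = sqrt(1 - 396) = sqrt(-395) = I*sqrt(395)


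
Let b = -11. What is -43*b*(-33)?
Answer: -15609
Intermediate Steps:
-43*b*(-33) = -43*(-11)*(-33) = 473*(-33) = -15609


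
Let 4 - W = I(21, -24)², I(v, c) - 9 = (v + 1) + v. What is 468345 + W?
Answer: 465645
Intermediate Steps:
I(v, c) = 10 + 2*v (I(v, c) = 9 + ((v + 1) + v) = 9 + ((1 + v) + v) = 9 + (1 + 2*v) = 10 + 2*v)
W = -2700 (W = 4 - (10 + 2*21)² = 4 - (10 + 42)² = 4 - 1*52² = 4 - 1*2704 = 4 - 2704 = -2700)
468345 + W = 468345 - 2700 = 465645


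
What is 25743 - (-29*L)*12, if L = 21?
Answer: 33051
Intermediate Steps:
25743 - (-29*L)*12 = 25743 - (-29*21)*12 = 25743 - (-609)*12 = 25743 - 1*(-7308) = 25743 + 7308 = 33051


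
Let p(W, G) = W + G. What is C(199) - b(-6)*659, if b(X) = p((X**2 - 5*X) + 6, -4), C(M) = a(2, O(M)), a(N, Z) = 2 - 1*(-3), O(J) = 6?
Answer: -44807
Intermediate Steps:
a(N, Z) = 5 (a(N, Z) = 2 + 3 = 5)
C(M) = 5
p(W, G) = G + W
b(X) = 2 + X**2 - 5*X (b(X) = -4 + ((X**2 - 5*X) + 6) = -4 + (6 + X**2 - 5*X) = 2 + X**2 - 5*X)
C(199) - b(-6)*659 = 5 - (2 + (-6)**2 - 5*(-6))*659 = 5 - (2 + 36 + 30)*659 = 5 - 68*659 = 5 - 1*44812 = 5 - 44812 = -44807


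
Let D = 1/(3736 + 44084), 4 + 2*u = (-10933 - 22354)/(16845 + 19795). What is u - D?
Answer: -430017841/175212480 ≈ -2.4543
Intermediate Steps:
u = -179847/73280 (u = -2 + ((-10933 - 22354)/(16845 + 19795))/2 = -2 + (-33287/36640)/2 = -2 + (-33287*1/36640)/2 = -2 + (½)*(-33287/36640) = -2 - 33287/73280 = -179847/73280 ≈ -2.4542)
D = 1/47820 ≈ 2.0912e-5
u - D = -179847/73280 - 1*1/47820 = -179847/73280 - 1/47820 = -430017841/175212480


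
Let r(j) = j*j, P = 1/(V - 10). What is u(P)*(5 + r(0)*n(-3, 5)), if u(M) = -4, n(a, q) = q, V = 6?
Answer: -20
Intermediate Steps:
P = -1/4 (P = 1/(6 - 10) = 1/(-4) = -1/4 ≈ -0.25000)
r(j) = j**2
u(P)*(5 + r(0)*n(-3, 5)) = -4*(5 + 0**2*5) = -4*(5 + 0*5) = -4*(5 + 0) = -4*5 = -20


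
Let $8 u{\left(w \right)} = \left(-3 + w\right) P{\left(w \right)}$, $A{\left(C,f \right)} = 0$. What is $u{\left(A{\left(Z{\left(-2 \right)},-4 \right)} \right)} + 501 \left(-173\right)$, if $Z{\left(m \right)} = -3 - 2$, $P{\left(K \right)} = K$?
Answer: $-86673$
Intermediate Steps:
$Z{\left(m \right)} = -5$ ($Z{\left(m \right)} = -3 - 2 = -5$)
$u{\left(w \right)} = \frac{w \left(-3 + w\right)}{8}$ ($u{\left(w \right)} = \frac{\left(-3 + w\right) w}{8} = \frac{w \left(-3 + w\right)}{8}$)
$u{\left(A{\left(Z{\left(-2 \right)},-4 \right)} \right)} + 501 \left(-173\right) = \frac{1}{8} \cdot 0 \left(-3 + 0\right) + 501 \left(-173\right) = \frac{1}{8} \cdot 0 \left(-3\right) - 86673 = 0 - 86673 = -86673$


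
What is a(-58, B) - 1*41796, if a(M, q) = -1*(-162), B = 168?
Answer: -41634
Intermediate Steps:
a(M, q) = 162
a(-58, B) - 1*41796 = 162 - 1*41796 = 162 - 41796 = -41634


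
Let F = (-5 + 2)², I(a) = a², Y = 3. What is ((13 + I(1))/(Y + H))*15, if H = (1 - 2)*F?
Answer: -35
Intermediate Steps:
F = 9 (F = (-3)² = 9)
H = -9 (H = (1 - 2)*9 = -1*9 = -9)
((13 + I(1))/(Y + H))*15 = ((13 + 1²)/(3 - 9))*15 = ((13 + 1)/(-6))*15 = (14*(-⅙))*15 = -7/3*15 = -35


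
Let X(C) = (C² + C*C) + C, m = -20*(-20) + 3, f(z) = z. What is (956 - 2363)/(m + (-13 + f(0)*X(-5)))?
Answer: -469/130 ≈ -3.6077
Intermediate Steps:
m = 403 (m = 400 + 3 = 403)
X(C) = C + 2*C² (X(C) = (C² + C²) + C = 2*C² + C = C + 2*C²)
(956 - 2363)/(m + (-13 + f(0)*X(-5))) = (956 - 2363)/(403 + (-13 + 0*(-5*(1 + 2*(-5))))) = -1407/(403 + (-13 + 0*(-5*(1 - 10)))) = -1407/(403 + (-13 + 0*(-5*(-9)))) = -1407/(403 + (-13 + 0*45)) = -1407/(403 + (-13 + 0)) = -1407/(403 - 13) = -1407/390 = -1407*1/390 = -469/130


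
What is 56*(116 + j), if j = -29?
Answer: 4872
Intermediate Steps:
56*(116 + j) = 56*(116 - 29) = 56*87 = 4872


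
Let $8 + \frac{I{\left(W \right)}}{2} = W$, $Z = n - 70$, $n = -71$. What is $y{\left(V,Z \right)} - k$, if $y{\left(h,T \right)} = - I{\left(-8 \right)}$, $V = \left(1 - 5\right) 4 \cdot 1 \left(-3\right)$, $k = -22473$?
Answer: $22505$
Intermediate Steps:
$Z = -141$ ($Z = -71 - 70 = -141$)
$I{\left(W \right)} = -16 + 2 W$
$V = 48$ ($V = \left(-4\right) 4 \cdot 1 \left(-3\right) = \left(-16\right) 1 \left(-3\right) = \left(-16\right) \left(-3\right) = 48$)
$y{\left(h,T \right)} = 32$ ($y{\left(h,T \right)} = - (-16 + 2 \left(-8\right)) = - (-16 - 16) = \left(-1\right) \left(-32\right) = 32$)
$y{\left(V,Z \right)} - k = 32 - -22473 = 32 + 22473 = 22505$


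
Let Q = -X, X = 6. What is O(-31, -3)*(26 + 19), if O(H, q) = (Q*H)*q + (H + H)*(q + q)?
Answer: -8370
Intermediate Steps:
Q = -6 (Q = -1*6 = -6)
O(H, q) = -2*H*q (O(H, q) = (-6*H)*q + (H + H)*(q + q) = -6*H*q + (2*H)*(2*q) = -6*H*q + 4*H*q = -2*H*q)
O(-31, -3)*(26 + 19) = (-2*(-31)*(-3))*(26 + 19) = -186*45 = -8370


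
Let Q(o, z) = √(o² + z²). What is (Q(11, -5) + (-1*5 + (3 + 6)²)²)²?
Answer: (5776 + √146)² ≈ 3.3502e+7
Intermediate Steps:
(Q(11, -5) + (-1*5 + (3 + 6)²)²)² = (√(11² + (-5)²) + (-1*5 + (3 + 6)²)²)² = (√(121 + 25) + (-5 + 9²)²)² = (√146 + (-5 + 81)²)² = (√146 + 76²)² = (√146 + 5776)² = (5776 + √146)²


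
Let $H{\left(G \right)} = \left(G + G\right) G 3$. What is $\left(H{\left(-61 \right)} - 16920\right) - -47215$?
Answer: $52621$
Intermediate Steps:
$H{\left(G \right)} = 6 G^{2}$ ($H{\left(G \right)} = 2 G G 3 = 2 G^{2} \cdot 3 = 6 G^{2}$)
$\left(H{\left(-61 \right)} - 16920\right) - -47215 = \left(6 \left(-61\right)^{2} - 16920\right) - -47215 = \left(6 \cdot 3721 - 16920\right) + 47215 = \left(22326 - 16920\right) + 47215 = 5406 + 47215 = 52621$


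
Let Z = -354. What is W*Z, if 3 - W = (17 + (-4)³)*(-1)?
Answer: 15576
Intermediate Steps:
W = -44 (W = 3 - (17 + (-4)³)*(-1) = 3 - (17 - 64)*(-1) = 3 - (-47)*(-1) = 3 - 1*47 = 3 - 47 = -44)
W*Z = -44*(-354) = 15576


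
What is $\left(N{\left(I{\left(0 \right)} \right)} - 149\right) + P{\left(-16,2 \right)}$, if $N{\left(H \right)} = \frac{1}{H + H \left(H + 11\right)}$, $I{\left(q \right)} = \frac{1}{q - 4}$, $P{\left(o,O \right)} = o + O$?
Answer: $- \frac{7677}{47} \approx -163.34$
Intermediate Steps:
$P{\left(o,O \right)} = O + o$
$I{\left(q \right)} = \frac{1}{-4 + q}$
$N{\left(H \right)} = \frac{1}{H + H \left(11 + H\right)}$
$\left(N{\left(I{\left(0 \right)} \right)} - 149\right) + P{\left(-16,2 \right)} = \left(\frac{1}{\frac{1}{-4 + 0} \left(12 + \frac{1}{-4 + 0}\right)} - 149\right) + \left(2 - 16\right) = \left(\frac{1}{\frac{1}{-4} \left(12 + \frac{1}{-4}\right)} - 149\right) - 14 = \left(\frac{1}{\left(- \frac{1}{4}\right) \left(12 - \frac{1}{4}\right)} - 149\right) - 14 = \left(- \frac{4}{\frac{47}{4}} - 149\right) - 14 = \left(\left(-4\right) \frac{4}{47} - 149\right) - 14 = \left(- \frac{16}{47} - 149\right) - 14 = - \frac{7019}{47} - 14 = - \frac{7677}{47}$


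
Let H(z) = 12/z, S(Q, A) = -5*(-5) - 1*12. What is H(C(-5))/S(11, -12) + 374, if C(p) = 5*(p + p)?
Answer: 121544/325 ≈ 373.98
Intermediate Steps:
C(p) = 10*p (C(p) = 5*(2*p) = 10*p)
S(Q, A) = 13 (S(Q, A) = 25 - 12 = 13)
H(C(-5))/S(11, -12) + 374 = (12/((10*(-5))))/13 + 374 = (12/(-50))/13 + 374 = (12*(-1/50))/13 + 374 = (1/13)*(-6/25) + 374 = -6/325 + 374 = 121544/325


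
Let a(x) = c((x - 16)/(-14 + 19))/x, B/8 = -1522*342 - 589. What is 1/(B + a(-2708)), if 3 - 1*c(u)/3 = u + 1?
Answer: -6770/28223484181 ≈ -2.3987e-7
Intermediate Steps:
c(u) = 6 - 3*u (c(u) = 9 - 3*(u + 1) = 9 - 3*(1 + u) = 9 + (-3 - 3*u) = 6 - 3*u)
B = -4168904 (B = 8*(-1522*342 - 589) = 8*(-520524 - 589) = 8*(-521113) = -4168904)
a(x) = (78/5 - 3*x/5)/x (a(x) = (6 - 3*(x - 16)/(-14 + 19))/x = (6 - 3*(-16 + x)/5)/x = (6 - 3*(-16/5 + x/5))/x = (6 + (48/5 - 3*x/5))/x = (78/5 - 3*x/5)/x)
1/(B + a(-2708)) = 1/(-4168904 + (⅗)*(26 - 1*(-2708))/(-2708)) = 1/(-4168904 + (⅗)*(-1/2708)*(26 + 2708)) = 1/(-4168904 + (⅗)*(-1/2708)*2734) = 1/(-4168904 - 4101/6770) = 1/(-28223484181/6770) = -6770/28223484181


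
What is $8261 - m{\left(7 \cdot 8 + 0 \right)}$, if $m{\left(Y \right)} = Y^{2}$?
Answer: $5125$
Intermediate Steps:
$8261 - m{\left(7 \cdot 8 + 0 \right)} = 8261 - \left(7 \cdot 8 + 0\right)^{2} = 8261 - \left(56 + 0\right)^{2} = 8261 - 56^{2} = 8261 - 3136 = 5125$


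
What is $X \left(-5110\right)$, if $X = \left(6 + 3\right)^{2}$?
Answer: $-413910$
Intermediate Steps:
$X = 81$ ($X = 9^{2} = 81$)
$X \left(-5110\right) = 81 \left(-5110\right) = -413910$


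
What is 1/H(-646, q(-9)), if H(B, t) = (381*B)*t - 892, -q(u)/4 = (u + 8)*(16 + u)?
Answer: -1/6892420 ≈ -1.4509e-7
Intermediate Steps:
q(u) = -4*(8 + u)*(16 + u) (q(u) = -4*(u + 8)*(16 + u) = -4*(8 + u)*(16 + u))
H(B, t) = -892 + 381*B*t (H(B, t) = 381*B*t - 892 = -892 + 381*B*t)
1/H(-646, q(-9)) = 1/(-892 + 381*(-646)*(-512 - 96*(-9) - 4*(-9)²)) = 1/(-892 + 381*(-646)*(-512 + 864 - 4*81)) = 1/(-892 + 381*(-646)*(-512 + 864 - 324)) = 1/(-892 + 381*(-646)*28) = 1/(-892 - 6891528) = 1/(-6892420) = -1/6892420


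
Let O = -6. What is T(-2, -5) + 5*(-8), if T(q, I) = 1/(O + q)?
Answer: -321/8 ≈ -40.125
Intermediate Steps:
T(q, I) = 1/(-6 + q)
T(-2, -5) + 5*(-8) = 1/(-6 - 2) + 5*(-8) = 1/(-8) - 40 = -⅛ - 40 = -321/8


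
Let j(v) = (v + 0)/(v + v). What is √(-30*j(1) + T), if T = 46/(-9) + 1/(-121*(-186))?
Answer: I*√84187258/2046 ≈ 4.4845*I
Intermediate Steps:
j(v) = ½ (j(v) = v/((2*v)) = v*(1/(2*v)) = ½)
T = -345089/67518 (T = 46*(-⅑) - 1/121*(-1/186) = -46/9 + 1/22506 = -345089/67518 ≈ -5.1111)
√(-30*j(1) + T) = √(-30*½ - 345089/67518) = √(-15 - 345089/67518) = √(-1357859/67518) = I*√84187258/2046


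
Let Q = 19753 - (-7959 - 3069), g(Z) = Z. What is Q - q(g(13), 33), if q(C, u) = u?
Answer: 30748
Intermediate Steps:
Q = 30781 (Q = 19753 - 1*(-11028) = 19753 + 11028 = 30781)
Q - q(g(13), 33) = 30781 - 1*33 = 30781 - 33 = 30748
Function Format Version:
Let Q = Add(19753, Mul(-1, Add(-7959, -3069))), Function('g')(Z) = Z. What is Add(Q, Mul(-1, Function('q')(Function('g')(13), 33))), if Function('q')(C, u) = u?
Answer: 30748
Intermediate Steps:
Q = 30781 (Q = Add(19753, Mul(-1, -11028)) = Add(19753, 11028) = 30781)
Add(Q, Mul(-1, Function('q')(Function('g')(13), 33))) = Add(30781, Mul(-1, 33)) = Add(30781, -33) = 30748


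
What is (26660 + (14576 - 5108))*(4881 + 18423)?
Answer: 841926912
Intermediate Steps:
(26660 + (14576 - 5108))*(4881 + 18423) = (26660 + 9468)*23304 = 36128*23304 = 841926912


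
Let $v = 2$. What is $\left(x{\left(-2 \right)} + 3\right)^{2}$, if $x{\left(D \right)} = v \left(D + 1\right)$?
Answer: $1$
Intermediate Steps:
$x{\left(D \right)} = 2 + 2 D$ ($x{\left(D \right)} = 2 \left(D + 1\right) = 2 \left(1 + D\right) = 2 + 2 D$)
$\left(x{\left(-2 \right)} + 3\right)^{2} = \left(\left(2 + 2 \left(-2\right)\right) + 3\right)^{2} = \left(\left(2 - 4\right) + 3\right)^{2} = \left(-2 + 3\right)^{2} = 1^{2} = 1$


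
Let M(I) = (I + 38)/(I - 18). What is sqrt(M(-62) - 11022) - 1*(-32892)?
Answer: 32892 + I*sqrt(1102170)/10 ≈ 32892.0 + 104.98*I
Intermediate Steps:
M(I) = (38 + I)/(-18 + I)
sqrt(M(-62) - 11022) - 1*(-32892) = sqrt((38 - 62)/(-18 - 62) - 11022) - 1*(-32892) = sqrt(-24/(-80) - 11022) + 32892 = sqrt(-1/80*(-24) - 11022) + 32892 = sqrt(3/10 - 11022) + 32892 = sqrt(-110217/10) + 32892 = I*sqrt(1102170)/10 + 32892 = 32892 + I*sqrt(1102170)/10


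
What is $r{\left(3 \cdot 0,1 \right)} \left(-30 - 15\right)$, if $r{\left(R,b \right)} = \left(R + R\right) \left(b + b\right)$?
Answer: $0$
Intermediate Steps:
$r{\left(R,b \right)} = 4 R b$ ($r{\left(R,b \right)} = 2 R 2 b = 4 R b$)
$r{\left(3 \cdot 0,1 \right)} \left(-30 - 15\right) = 4 \cdot 3 \cdot 0 \cdot 1 \left(-30 - 15\right) = 4 \cdot 0 \cdot 1 \left(-45\right) = 0 \left(-45\right) = 0$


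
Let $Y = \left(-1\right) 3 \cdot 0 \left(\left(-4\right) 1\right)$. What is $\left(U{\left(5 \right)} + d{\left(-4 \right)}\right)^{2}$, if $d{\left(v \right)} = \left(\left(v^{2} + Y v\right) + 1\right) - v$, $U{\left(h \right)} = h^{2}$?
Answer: $2116$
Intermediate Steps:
$Y = 0$ ($Y = - 3 \cdot 0 \left(-4\right) = \left(-3\right) 0 = 0$)
$d{\left(v \right)} = 1 + v^{2} - v$ ($d{\left(v \right)} = \left(\left(v^{2} + 0 v\right) + 1\right) - v = \left(\left(v^{2} + 0\right) + 1\right) - v = \left(v^{2} + 1\right) - v = \left(1 + v^{2}\right) - v = 1 + v^{2} - v$)
$\left(U{\left(5 \right)} + d{\left(-4 \right)}\right)^{2} = \left(5^{2} + \left(1 + \left(-4\right)^{2} - -4\right)\right)^{2} = \left(25 + \left(1 + 16 + 4\right)\right)^{2} = \left(25 + 21\right)^{2} = 46^{2} = 2116$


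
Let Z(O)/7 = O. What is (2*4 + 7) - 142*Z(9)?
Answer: -8931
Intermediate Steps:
Z(O) = 7*O
(2*4 + 7) - 142*Z(9) = (2*4 + 7) - 994*9 = (8 + 7) - 142*63 = 15 - 8946 = -8931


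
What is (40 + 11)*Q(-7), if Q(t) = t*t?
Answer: 2499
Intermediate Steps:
Q(t) = t**2
(40 + 11)*Q(-7) = (40 + 11)*(-7)**2 = 51*49 = 2499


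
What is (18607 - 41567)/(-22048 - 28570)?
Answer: 11480/25309 ≈ 0.45359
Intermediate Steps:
(18607 - 41567)/(-22048 - 28570) = -22960/(-50618) = -22960*(-1/50618) = 11480/25309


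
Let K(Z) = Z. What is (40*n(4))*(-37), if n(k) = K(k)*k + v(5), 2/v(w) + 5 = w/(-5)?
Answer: -69560/3 ≈ -23187.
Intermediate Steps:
v(w) = 2/(-5 - w/5) (v(w) = 2/(-5 + w/(-5)) = 2/(-5 + w*(-⅕)) = 2/(-5 - w/5))
n(k) = -⅓ + k² (n(k) = k*k - 10/(25 + 5) = k² - 10/30 = k² - 10*1/30 = k² - ⅓ = -⅓ + k²)
(40*n(4))*(-37) = (40*(-⅓ + 4²))*(-37) = (40*(-⅓ + 16))*(-37) = (40*(47/3))*(-37) = (1880/3)*(-37) = -69560/3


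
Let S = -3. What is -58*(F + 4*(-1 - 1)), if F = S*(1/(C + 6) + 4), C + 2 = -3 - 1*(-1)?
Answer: 1247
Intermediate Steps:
C = -4 (C = -2 + (-3 - 1*(-1)) = -2 + (-3 + 1) = -2 - 2 = -4)
F = -27/2 (F = -3*(1/(-4 + 6) + 4) = -3*(1/2 + 4) = -3*9/2 = -27/2 ≈ -13.500)
-58*(F + 4*(-1 - 1)) = -58*(-27/2 + 4*(-1 - 1)) = -58*(-27/2 + 4*(-2)) = -58*(-27/2 - 8) = -58*(-43/2) = 1247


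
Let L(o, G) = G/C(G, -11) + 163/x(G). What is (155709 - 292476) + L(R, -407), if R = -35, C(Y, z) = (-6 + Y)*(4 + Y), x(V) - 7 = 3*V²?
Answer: -11312344328806923/82712526806 ≈ -1.3677e+5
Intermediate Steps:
x(V) = 7 + 3*V²
L(o, G) = 163/(7 + 3*G²) + G/(-24 + G² - 2*G) (L(o, G) = G/(-24 + G² - 2*G) + 163/(7 + 3*G²) = 163/(7 + 3*G²) + G/(-24 + G² - 2*G))
(155709 - 292476) + L(R, -407) = (155709 - 292476) + (163/(7 + 3*(-407)²) - 1*(-407)/(24 - 1*(-407)² + 2*(-407))) = -136767 + (163/(7 + 3*165649) - 1*(-407)/(24 - 1*165649 - 814)) = -136767 + (163/(7 + 496947) - 1*(-407)/(24 - 165649 - 814)) = -136767 + (163/496954 - 1*(-407)/(-166439)) = -136767 + (163*(1/496954) - 1*(-407)*(-1/166439)) = -136767 + (163/496954 - 407/166439) = -136767 - 175130721/82712526806 = -11312344328806923/82712526806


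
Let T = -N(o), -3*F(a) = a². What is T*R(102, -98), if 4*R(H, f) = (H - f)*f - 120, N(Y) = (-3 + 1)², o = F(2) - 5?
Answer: 19720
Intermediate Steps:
F(a) = -a²/3
o = -19/3 (o = -⅓*2² - 5 = -⅓*4 - 5 = -4/3 - 5 = -19/3 ≈ -6.3333)
N(Y) = 4 (N(Y) = (-2)² = 4)
R(H, f) = -30 + f*(H - f)/4 (R(H, f) = ((H - f)*f - 120)/4 = (f*(H - f) - 120)/4 = (-120 + f*(H - f))/4 = -30 + f*(H - f)/4)
T = -4 (T = -1*4 = -4)
T*R(102, -98) = -4*(-30 - ¼*(-98)² + (¼)*102*(-98)) = -4*(-30 - ¼*9604 - 2499) = -4*(-30 - 2401 - 2499) = -4*(-4930) = 19720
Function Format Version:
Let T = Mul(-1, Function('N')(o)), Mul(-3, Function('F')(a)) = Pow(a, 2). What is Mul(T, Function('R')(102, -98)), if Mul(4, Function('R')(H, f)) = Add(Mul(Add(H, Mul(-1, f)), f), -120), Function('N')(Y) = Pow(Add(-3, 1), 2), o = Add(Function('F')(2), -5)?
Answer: 19720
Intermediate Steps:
Function('F')(a) = Mul(Rational(-1, 3), Pow(a, 2))
o = Rational(-19, 3) (o = Add(Mul(Rational(-1, 3), Pow(2, 2)), -5) = Add(Mul(Rational(-1, 3), 4), -5) = Add(Rational(-4, 3), -5) = Rational(-19, 3) ≈ -6.3333)
Function('N')(Y) = 4 (Function('N')(Y) = Pow(-2, 2) = 4)
Function('R')(H, f) = Add(-30, Mul(Rational(1, 4), f, Add(H, Mul(-1, f)))) (Function('R')(H, f) = Mul(Rational(1, 4), Add(Mul(Add(H, Mul(-1, f)), f), -120)) = Mul(Rational(1, 4), Add(Mul(f, Add(H, Mul(-1, f))), -120)) = Mul(Rational(1, 4), Add(-120, Mul(f, Add(H, Mul(-1, f))))) = Add(-30, Mul(Rational(1, 4), f, Add(H, Mul(-1, f)))))
T = -4 (T = Mul(-1, 4) = -4)
Mul(T, Function('R')(102, -98)) = Mul(-4, Add(-30, Mul(Rational(-1, 4), Pow(-98, 2)), Mul(Rational(1, 4), 102, -98))) = Mul(-4, Add(-30, Mul(Rational(-1, 4), 9604), -2499)) = Mul(-4, Add(-30, -2401, -2499)) = Mul(-4, -4930) = 19720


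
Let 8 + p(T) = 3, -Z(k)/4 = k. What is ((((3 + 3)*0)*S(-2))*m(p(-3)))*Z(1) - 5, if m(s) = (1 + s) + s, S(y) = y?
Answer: -5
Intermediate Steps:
Z(k) = -4*k
p(T) = -5 (p(T) = -8 + 3 = -5)
m(s) = 1 + 2*s
((((3 + 3)*0)*S(-2))*m(p(-3)))*Z(1) - 5 = ((((3 + 3)*0)*(-2))*(1 + 2*(-5)))*(-4*1) - 5 = (((6*0)*(-2))*(1 - 10))*(-4) - 5 = ((0*(-2))*(-9))*(-4) - 5 = (0*(-9))*(-4) - 5 = 0*(-4) - 5 = 0 - 5 = -5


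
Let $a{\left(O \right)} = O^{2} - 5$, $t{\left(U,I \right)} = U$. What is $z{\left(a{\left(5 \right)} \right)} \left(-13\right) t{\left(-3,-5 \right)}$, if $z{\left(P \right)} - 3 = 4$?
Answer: $273$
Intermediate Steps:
$a{\left(O \right)} = -5 + O^{2}$ ($a{\left(O \right)} = O^{2} - 5 = -5 + O^{2}$)
$z{\left(P \right)} = 7$ ($z{\left(P \right)} = 3 + 4 = 7$)
$z{\left(a{\left(5 \right)} \right)} \left(-13\right) t{\left(-3,-5 \right)} = 7 \left(-13\right) \left(-3\right) = \left(-91\right) \left(-3\right) = 273$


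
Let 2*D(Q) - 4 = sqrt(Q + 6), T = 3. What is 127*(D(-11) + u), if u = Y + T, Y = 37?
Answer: 5334 + 127*I*sqrt(5)/2 ≈ 5334.0 + 141.99*I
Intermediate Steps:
D(Q) = 2 + sqrt(6 + Q)/2 (D(Q) = 2 + sqrt(Q + 6)/2 = 2 + sqrt(6 + Q)/2)
u = 40 (u = 37 + 3 = 40)
127*(D(-11) + u) = 127*((2 + sqrt(6 - 11)/2) + 40) = 127*((2 + sqrt(-5)/2) + 40) = 127*((2 + (I*sqrt(5))/2) + 40) = 127*((2 + I*sqrt(5)/2) + 40) = 127*(42 + I*sqrt(5)/2) = 5334 + 127*I*sqrt(5)/2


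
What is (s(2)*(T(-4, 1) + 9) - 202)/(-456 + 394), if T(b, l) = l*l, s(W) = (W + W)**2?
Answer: 21/31 ≈ 0.67742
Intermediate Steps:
s(W) = 4*W**2 (s(W) = (2*W)**2 = 4*W**2)
T(b, l) = l**2
(s(2)*(T(-4, 1) + 9) - 202)/(-456 + 394) = ((4*2**2)*(1**2 + 9) - 202)/(-456 + 394) = ((4*4)*(1 + 9) - 202)/(-62) = (16*10 - 202)*(-1/62) = (160 - 202)*(-1/62) = -42*(-1/62) = 21/31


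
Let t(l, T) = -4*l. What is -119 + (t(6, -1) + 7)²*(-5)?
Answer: -1564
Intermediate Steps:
-119 + (t(6, -1) + 7)²*(-5) = -119 + (-4*6 + 7)²*(-5) = -119 + (-24 + 7)²*(-5) = -119 + (-17)²*(-5) = -119 + 289*(-5) = -119 - 1445 = -1564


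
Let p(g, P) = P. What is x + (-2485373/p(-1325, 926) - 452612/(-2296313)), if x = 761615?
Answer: 1613780574797333/2126385838 ≈ 7.5893e+5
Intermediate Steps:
x + (-2485373/p(-1325, 926) - 452612/(-2296313)) = 761615 + (-2485373/926 - 452612/(-2296313)) = 761615 + (-2485373*1/926 - 452612*(-1/2296313)) = 761615 + (-2485373/926 + 452612/2296313) = 761615 - 5706775211037/2126385838 = 1613780574797333/2126385838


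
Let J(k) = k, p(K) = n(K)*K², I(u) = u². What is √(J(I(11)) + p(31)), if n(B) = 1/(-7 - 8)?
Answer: √12810/15 ≈ 7.5454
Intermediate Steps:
n(B) = -1/15 (n(B) = 1/(-15) = -1/15)
p(K) = -K²/15
√(J(I(11)) + p(31)) = √(11² - 1/15*31²) = √(121 - 1/15*961) = √(121 - 961/15) = √(854/15) = √12810/15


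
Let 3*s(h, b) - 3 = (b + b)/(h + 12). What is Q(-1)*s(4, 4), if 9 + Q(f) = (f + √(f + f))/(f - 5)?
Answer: -371/36 - 7*I*√2/36 ≈ -10.306 - 0.27499*I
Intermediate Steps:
Q(f) = -9 + (f + √2*√f)/(-5 + f) (Q(f) = -9 + (f + √(f + f))/(f - 5) = -9 + (f + √(2*f))/(-5 + f) = -9 + (f + √2*√f)/(-5 + f))
s(h, b) = 1 + 2*b/(3*(12 + h)) (s(h, b) = 1 + ((b + b)/(h + 12))/3 = 1 + ((2*b)/(12 + h))/3 = 1 + (2*b/(12 + h))/3 = 1 + 2*b/(3*(12 + h)))
Q(-1)*s(4, 4) = ((45 - 8*(-1) + √2*√(-1))/(-5 - 1))*((12 + 4 + (⅔)*4)/(12 + 4)) = ((45 + 8 + √2*I)/(-6))*((12 + 4 + 8/3)/16) = (-(45 + 8 + I*√2)/6)*((1/16)*(56/3)) = -(53 + I*√2)/6*(7/6) = (-53/6 - I*√2/6)*(7/6) = -371/36 - 7*I*√2/36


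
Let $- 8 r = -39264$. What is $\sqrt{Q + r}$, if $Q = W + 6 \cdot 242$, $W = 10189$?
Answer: $\sqrt{16549} \approx 128.64$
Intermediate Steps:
$Q = 11641$ ($Q = 10189 + 6 \cdot 242 = 10189 + 1452 = 11641$)
$r = 4908$ ($r = \left(- \frac{1}{8}\right) \left(-39264\right) = 4908$)
$\sqrt{Q + r} = \sqrt{11641 + 4908} = \sqrt{16549}$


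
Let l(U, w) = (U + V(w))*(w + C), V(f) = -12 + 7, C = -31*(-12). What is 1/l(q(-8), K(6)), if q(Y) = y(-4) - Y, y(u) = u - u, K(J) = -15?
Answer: 1/1071 ≈ 0.00093371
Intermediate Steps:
C = 372
y(u) = 0
V(f) = -5
q(Y) = -Y (q(Y) = 0 - Y = -Y)
l(U, w) = (-5 + U)*(372 + w) (l(U, w) = (U - 5)*(w + 372) = (-5 + U)*(372 + w))
1/l(q(-8), K(6)) = 1/(-1860 - 5*(-15) + 372*(-1*(-8)) - 1*(-8)*(-15)) = 1/(-1860 + 75 + 372*8 + 8*(-15)) = 1/(-1860 + 75 + 2976 - 120) = 1/1071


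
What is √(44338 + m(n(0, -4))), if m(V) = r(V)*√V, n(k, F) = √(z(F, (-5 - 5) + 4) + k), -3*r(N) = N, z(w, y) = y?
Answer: √(399042 - 3*I*6^(¾)*√I)/3 ≈ 210.57 - 0.0021456*I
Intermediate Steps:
r(N) = -N/3
n(k, F) = √(-6 + k) (n(k, F) = √(((-5 - 5) + 4) + k) = √((-10 + 4) + k) = √(-6 + k))
m(V) = -V^(3/2)/3 (m(V) = (-V/3)*√V = -V^(3/2)/3)
√(44338 + m(n(0, -4))) = √(44338 - (-6 + 0)^(¾)/3) = √(44338 - (-6)^(¾)/3) = √(44338 - 6^(¾)*I^(3/2)/3)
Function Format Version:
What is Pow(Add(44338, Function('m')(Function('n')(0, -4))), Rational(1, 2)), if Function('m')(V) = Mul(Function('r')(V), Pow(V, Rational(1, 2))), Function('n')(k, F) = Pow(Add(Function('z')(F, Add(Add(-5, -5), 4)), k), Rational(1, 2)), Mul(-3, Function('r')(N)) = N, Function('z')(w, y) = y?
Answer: Mul(Rational(1, 3), Pow(Add(399042, Mul(-3, I, Pow(6, Rational(3, 4)), Pow(I, Rational(1, 2)))), Rational(1, 2))) ≈ Add(210.57, Mul(-0.0021456, I))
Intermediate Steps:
Function('r')(N) = Mul(Rational(-1, 3), N)
Function('n')(k, F) = Pow(Add(-6, k), Rational(1, 2)) (Function('n')(k, F) = Pow(Add(Add(Add(-5, -5), 4), k), Rational(1, 2)) = Pow(Add(Add(-10, 4), k), Rational(1, 2)) = Pow(Add(-6, k), Rational(1, 2)))
Function('m')(V) = Mul(Rational(-1, 3), Pow(V, Rational(3, 2))) (Function('m')(V) = Mul(Mul(Rational(-1, 3), V), Pow(V, Rational(1, 2))) = Mul(Rational(-1, 3), Pow(V, Rational(3, 2))))
Pow(Add(44338, Function('m')(Function('n')(0, -4))), Rational(1, 2)) = Pow(Add(44338, Mul(Rational(-1, 3), Pow(Pow(Add(-6, 0), Rational(1, 2)), Rational(3, 2)))), Rational(1, 2)) = Pow(Add(44338, Mul(Rational(-1, 3), Pow(Pow(-6, Rational(1, 2)), Rational(3, 2)))), Rational(1, 2)) = Pow(Add(44338, Mul(Rational(-1, 3), Pow(Mul(I, Pow(6, Rational(1, 2))), Rational(3, 2)))), Rational(1, 2)) = Pow(Add(44338, Mul(Rational(-1, 3), Mul(Pow(6, Rational(3, 4)), Pow(I, Rational(3, 2))))), Rational(1, 2)) = Pow(Add(44338, Mul(Rational(-1, 3), Pow(6, Rational(3, 4)), Pow(I, Rational(3, 2)))), Rational(1, 2))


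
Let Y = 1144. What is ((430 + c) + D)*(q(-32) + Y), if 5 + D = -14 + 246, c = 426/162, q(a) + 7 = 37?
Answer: 20908940/27 ≈ 7.7441e+5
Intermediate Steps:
q(a) = 30 (q(a) = -7 + 37 = 30)
c = 71/27 (c = 426*(1/162) = 71/27 ≈ 2.6296)
D = 227 (D = -5 + (-14 + 246) = -5 + 232 = 227)
((430 + c) + D)*(q(-32) + Y) = ((430 + 71/27) + 227)*(30 + 1144) = (11681/27 + 227)*1174 = (17810/27)*1174 = 20908940/27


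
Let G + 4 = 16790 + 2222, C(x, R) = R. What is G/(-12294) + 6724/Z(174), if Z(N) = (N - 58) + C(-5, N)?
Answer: 2143126/99035 ≈ 21.640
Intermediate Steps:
G = 19008 (G = -4 + (16790 + 2222) = -4 + 19012 = 19008)
Z(N) = -58 + 2*N (Z(N) = (N - 58) + N = (-58 + N) + N = -58 + 2*N)
G/(-12294) + 6724/Z(174) = 19008/(-12294) + 6724/(-58 + 2*174) = 19008*(-1/12294) + 6724/(-58 + 348) = -1056/683 + 6724/290 = -1056/683 + 6724*(1/290) = -1056/683 + 3362/145 = 2143126/99035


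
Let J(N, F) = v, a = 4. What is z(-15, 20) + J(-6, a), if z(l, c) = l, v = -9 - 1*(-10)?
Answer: -14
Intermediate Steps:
v = 1 (v = -9 + 10 = 1)
J(N, F) = 1
z(-15, 20) + J(-6, a) = -15 + 1 = -14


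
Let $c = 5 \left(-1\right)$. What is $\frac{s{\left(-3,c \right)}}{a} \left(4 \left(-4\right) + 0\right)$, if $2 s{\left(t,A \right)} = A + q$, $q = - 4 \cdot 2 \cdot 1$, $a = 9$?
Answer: $\frac{104}{9} \approx 11.556$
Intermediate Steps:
$q = -8$ ($q = \left(-4\right) 2 = -8$)
$c = -5$
$s{\left(t,A \right)} = -4 + \frac{A}{2}$ ($s{\left(t,A \right)} = \frac{A - 8}{2} = \frac{-8 + A}{2} = -4 + \frac{A}{2}$)
$\frac{s{\left(-3,c \right)}}{a} \left(4 \left(-4\right) + 0\right) = \frac{-4 + \frac{1}{2} \left(-5\right)}{9} \left(4 \left(-4\right) + 0\right) = \frac{-4 - \frac{5}{2}}{9} \left(-16 + 0\right) = \frac{1}{9} \left(- \frac{13}{2}\right) \left(-16\right) = \left(- \frac{13}{18}\right) \left(-16\right) = \frac{104}{9}$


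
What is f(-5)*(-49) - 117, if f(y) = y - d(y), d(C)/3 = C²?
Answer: 3803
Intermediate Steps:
d(C) = 3*C²
f(y) = y - 3*y²
f(-5)*(-49) - 117 = -5*(1 - 3*(-5))*(-49) - 117 = -5*(1 + 15)*(-49) - 117 = -5*16*(-49) - 117 = -80*(-49) - 117 = 3920 - 117 = 3803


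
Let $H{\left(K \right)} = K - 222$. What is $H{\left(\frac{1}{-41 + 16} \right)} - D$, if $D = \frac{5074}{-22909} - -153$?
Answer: $- \frac{214667934}{572725} \approx -374.82$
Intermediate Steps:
$D = \frac{3500003}{22909}$ ($D = 5074 \left(- \frac{1}{22909}\right) + 153 = - \frac{5074}{22909} + 153 = \frac{3500003}{22909} \approx 152.78$)
$H{\left(K \right)} = -222 + K$
$H{\left(\frac{1}{-41 + 16} \right)} - D = \left(-222 + \frac{1}{-41 + 16}\right) - \frac{3500003}{22909} = \left(-222 + \frac{1}{-25}\right) - \frac{3500003}{22909} = \left(-222 - \frac{1}{25}\right) - \frac{3500003}{22909} = - \frac{5551}{25} - \frac{3500003}{22909} = - \frac{214667934}{572725}$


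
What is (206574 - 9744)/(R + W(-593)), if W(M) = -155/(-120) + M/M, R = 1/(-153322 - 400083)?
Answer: 2614240947600/30437251 ≈ 85890.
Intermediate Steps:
R = -1/553405 (R = 1/(-553405) = -1/553405 ≈ -1.8070e-6)
W(M) = 55/24 (W(M) = -155*(-1/120) + 1 = 31/24 + 1 = 55/24)
(206574 - 9744)/(R + W(-593)) = (206574 - 9744)/(-1/553405 + 55/24) = 196830/(30437251/13281720) = 196830*(13281720/30437251) = 2614240947600/30437251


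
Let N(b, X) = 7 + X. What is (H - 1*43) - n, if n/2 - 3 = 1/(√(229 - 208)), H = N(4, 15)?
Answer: -27 - 2*√21/21 ≈ -27.436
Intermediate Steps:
H = 22 (H = 7 + 15 = 22)
n = 6 + 2*√21/21 (n = 6 + 2/(√(229 - 208)) = 6 + 2/(√21) = 6 + 2*(√21/21) = 6 + 2*√21/21 ≈ 6.4364)
(H - 1*43) - n = (22 - 1*43) - (6 + 2*√21/21) = (22 - 43) + (-6 - 2*√21/21) = -21 + (-6 - 2*√21/21) = -27 - 2*√21/21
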